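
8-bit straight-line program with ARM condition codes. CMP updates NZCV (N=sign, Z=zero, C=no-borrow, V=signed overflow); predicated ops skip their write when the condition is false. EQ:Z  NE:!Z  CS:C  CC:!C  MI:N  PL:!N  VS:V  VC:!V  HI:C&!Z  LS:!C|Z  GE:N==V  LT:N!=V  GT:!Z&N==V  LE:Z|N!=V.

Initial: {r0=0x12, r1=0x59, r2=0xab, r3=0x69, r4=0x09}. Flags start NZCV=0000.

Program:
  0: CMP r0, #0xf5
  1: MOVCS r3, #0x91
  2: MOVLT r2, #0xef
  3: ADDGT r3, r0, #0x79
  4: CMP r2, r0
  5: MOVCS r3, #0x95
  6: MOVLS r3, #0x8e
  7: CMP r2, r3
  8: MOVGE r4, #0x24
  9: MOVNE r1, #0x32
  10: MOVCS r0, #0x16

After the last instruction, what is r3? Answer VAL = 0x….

VAL = 0x95

[0] flags=0000 → (cmp)
[1] flags=0000 CS?F → skip
[2] flags=0000 LT?F → skip
[3] flags=0000 GT?T → r3=0x8b
[4] flags=1010 → (cmp)
[5] flags=1010 CS?T → r3=0x95
[6] flags=1010 LS?F → skip
[7] flags=0010 → (cmp)
[8] flags=0010 GE?T → r4=0x24
[9] flags=0010 NE?T → r1=0x32
[10] flags=0010 CS?T → r0=0x16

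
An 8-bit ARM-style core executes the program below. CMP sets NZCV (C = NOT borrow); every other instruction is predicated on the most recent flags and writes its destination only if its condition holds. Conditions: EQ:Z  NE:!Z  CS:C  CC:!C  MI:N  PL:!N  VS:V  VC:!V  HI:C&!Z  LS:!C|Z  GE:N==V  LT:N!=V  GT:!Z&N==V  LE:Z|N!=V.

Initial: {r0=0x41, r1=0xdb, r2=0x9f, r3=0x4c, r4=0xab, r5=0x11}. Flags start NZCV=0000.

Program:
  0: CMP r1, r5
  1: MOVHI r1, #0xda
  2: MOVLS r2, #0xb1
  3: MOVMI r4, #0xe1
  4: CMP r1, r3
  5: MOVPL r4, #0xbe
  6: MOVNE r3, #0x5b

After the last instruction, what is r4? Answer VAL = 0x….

VAL = 0xe1

[0] flags=1010 → (cmp)
[1] flags=1010 HI?T → r1=0xda
[2] flags=1010 LS?F → skip
[3] flags=1010 MI?T → r4=0xe1
[4] flags=1010 → (cmp)
[5] flags=1010 PL?F → skip
[6] flags=1010 NE?T → r3=0x5b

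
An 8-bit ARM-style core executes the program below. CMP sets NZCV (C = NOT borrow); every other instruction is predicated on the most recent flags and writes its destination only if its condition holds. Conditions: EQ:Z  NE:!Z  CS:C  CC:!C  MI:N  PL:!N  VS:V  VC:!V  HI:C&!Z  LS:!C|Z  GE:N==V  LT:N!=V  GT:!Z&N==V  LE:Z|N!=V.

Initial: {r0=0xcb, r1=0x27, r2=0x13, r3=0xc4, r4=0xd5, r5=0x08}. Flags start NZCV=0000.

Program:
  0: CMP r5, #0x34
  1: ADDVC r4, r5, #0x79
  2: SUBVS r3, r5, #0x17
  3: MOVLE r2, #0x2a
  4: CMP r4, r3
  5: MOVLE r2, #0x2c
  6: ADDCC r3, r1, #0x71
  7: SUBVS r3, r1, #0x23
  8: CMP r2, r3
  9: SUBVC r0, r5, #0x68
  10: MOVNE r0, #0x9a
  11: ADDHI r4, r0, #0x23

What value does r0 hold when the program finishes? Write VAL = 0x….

VAL = 0x9a

[0] flags=1000 → (cmp)
[1] flags=1000 VC?T → r4=0x81
[2] flags=1000 VS?F → skip
[3] flags=1000 LE?T → r2=0x2a
[4] flags=1000 → (cmp)
[5] flags=1000 LE?T → r2=0x2c
[6] flags=1000 CC?T → r3=0x98
[7] flags=1000 VS?F → skip
[8] flags=1001 → (cmp)
[9] flags=1001 VC?F → skip
[10] flags=1001 NE?T → r0=0x9a
[11] flags=1001 HI?F → skip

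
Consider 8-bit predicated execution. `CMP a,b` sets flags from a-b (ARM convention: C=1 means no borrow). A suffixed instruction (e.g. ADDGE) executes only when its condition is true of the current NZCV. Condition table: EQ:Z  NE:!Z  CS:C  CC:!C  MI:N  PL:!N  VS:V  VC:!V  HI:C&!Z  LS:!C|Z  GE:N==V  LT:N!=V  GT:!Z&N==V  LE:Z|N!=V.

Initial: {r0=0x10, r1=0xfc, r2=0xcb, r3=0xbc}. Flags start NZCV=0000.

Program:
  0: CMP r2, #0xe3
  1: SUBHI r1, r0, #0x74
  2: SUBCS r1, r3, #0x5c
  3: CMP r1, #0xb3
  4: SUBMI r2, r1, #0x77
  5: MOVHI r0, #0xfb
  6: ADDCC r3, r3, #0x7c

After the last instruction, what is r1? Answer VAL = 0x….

VAL = 0xfc

[0] flags=1000 → (cmp)
[1] flags=1000 HI?F → skip
[2] flags=1000 CS?F → skip
[3] flags=0010 → (cmp)
[4] flags=0010 MI?F → skip
[5] flags=0010 HI?T → r0=0xfb
[6] flags=0010 CC?F → skip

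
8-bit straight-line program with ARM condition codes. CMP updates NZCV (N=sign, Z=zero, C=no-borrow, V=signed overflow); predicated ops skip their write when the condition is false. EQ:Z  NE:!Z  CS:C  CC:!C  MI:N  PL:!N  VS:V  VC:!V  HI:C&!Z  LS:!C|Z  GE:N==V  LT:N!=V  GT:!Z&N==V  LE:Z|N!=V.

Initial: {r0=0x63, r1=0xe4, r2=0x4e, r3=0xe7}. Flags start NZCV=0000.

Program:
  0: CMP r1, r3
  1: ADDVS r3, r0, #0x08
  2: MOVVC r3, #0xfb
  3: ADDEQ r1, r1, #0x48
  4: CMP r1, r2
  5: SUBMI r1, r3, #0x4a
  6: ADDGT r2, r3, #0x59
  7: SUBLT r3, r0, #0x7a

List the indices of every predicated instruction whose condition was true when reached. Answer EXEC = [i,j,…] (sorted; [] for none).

EXEC = [2,5,7]

[0] flags=1000 → (cmp)
[1] flags=1000 VS?F → skip
[2] flags=1000 VC?T → r3=0xfb
[3] flags=1000 EQ?F → skip
[4] flags=1010 → (cmp)
[5] flags=1010 MI?T → r1=0xb1
[6] flags=1010 GT?F → skip
[7] flags=1010 LT?T → r3=0xe9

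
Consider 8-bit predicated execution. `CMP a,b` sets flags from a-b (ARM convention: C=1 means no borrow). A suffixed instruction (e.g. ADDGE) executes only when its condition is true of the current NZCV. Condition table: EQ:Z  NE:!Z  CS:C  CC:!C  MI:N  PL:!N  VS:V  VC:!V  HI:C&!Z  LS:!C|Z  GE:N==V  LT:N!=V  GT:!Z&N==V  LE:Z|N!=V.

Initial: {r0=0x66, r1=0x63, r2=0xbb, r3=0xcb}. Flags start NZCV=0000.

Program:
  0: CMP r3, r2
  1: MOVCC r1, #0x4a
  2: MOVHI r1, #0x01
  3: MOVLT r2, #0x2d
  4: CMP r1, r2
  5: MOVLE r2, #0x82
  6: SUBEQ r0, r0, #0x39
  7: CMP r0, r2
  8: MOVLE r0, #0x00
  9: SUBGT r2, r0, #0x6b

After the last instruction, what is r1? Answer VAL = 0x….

0: ✓ CMP  NZCV=0010
1: · MOVCC
2: ✓ MOVHI  r1←0x01
3: · MOVLT
4: ✓ CMP  NZCV=0000
5: · MOVLE
6: · SUBEQ
7: ✓ CMP  NZCV=1001
8: · MOVLE
9: ✓ SUBGT  r2←0xfb

VAL = 0x01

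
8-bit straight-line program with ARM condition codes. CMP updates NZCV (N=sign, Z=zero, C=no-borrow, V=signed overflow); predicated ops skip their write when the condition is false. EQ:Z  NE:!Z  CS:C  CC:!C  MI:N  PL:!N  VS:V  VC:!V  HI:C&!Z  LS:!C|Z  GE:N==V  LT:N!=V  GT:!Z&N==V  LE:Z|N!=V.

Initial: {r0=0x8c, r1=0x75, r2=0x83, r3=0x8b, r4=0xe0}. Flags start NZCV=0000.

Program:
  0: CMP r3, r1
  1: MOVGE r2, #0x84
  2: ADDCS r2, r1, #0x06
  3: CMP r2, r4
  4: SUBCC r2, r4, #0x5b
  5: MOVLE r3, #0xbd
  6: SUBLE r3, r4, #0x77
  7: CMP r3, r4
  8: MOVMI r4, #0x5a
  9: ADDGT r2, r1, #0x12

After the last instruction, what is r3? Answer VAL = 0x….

0: ✓ CMP  NZCV=0011
1: · MOVGE
2: ✓ ADDCS  r2←0x7b
3: ✓ CMP  NZCV=1001
4: ✓ SUBCC  r2←0x85
5: · MOVLE
6: · SUBLE
7: ✓ CMP  NZCV=1000
8: ✓ MOVMI  r4←0x5a
9: · ADDGT

VAL = 0x8b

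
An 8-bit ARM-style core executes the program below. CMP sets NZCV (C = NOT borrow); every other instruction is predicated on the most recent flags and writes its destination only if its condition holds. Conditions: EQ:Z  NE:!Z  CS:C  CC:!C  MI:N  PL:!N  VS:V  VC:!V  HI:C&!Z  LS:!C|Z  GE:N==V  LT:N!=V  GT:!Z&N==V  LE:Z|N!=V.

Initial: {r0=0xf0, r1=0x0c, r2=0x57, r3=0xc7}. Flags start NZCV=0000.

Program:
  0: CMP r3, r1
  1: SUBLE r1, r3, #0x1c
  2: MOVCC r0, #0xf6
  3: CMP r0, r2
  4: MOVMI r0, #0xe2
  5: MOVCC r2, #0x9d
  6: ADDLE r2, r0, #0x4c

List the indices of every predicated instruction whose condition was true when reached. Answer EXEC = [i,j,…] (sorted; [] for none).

EXEC = [1,4,6]

[0] flags=1010 → (cmp)
[1] flags=1010 LE?T → r1=0xab
[2] flags=1010 CC?F → skip
[3] flags=1010 → (cmp)
[4] flags=1010 MI?T → r0=0xe2
[5] flags=1010 CC?F → skip
[6] flags=1010 LE?T → r2=0x2e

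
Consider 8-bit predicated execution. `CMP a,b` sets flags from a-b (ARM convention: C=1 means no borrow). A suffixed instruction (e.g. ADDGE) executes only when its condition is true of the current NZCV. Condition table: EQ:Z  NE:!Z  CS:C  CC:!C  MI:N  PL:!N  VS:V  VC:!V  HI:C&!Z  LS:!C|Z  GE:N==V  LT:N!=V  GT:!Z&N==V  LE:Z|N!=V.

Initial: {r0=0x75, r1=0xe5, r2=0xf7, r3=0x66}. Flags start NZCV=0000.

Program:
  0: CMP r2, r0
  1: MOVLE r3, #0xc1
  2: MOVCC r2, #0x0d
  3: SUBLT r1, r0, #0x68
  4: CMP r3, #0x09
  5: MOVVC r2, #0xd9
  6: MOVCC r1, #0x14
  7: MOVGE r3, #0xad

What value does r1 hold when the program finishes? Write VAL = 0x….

VAL = 0x0d

0: ✓ CMP  NZCV=1010
1: ✓ MOVLE  r3←0xc1
2: · MOVCC
3: ✓ SUBLT  r1←0x0d
4: ✓ CMP  NZCV=1010
5: ✓ MOVVC  r2←0xd9
6: · MOVCC
7: · MOVGE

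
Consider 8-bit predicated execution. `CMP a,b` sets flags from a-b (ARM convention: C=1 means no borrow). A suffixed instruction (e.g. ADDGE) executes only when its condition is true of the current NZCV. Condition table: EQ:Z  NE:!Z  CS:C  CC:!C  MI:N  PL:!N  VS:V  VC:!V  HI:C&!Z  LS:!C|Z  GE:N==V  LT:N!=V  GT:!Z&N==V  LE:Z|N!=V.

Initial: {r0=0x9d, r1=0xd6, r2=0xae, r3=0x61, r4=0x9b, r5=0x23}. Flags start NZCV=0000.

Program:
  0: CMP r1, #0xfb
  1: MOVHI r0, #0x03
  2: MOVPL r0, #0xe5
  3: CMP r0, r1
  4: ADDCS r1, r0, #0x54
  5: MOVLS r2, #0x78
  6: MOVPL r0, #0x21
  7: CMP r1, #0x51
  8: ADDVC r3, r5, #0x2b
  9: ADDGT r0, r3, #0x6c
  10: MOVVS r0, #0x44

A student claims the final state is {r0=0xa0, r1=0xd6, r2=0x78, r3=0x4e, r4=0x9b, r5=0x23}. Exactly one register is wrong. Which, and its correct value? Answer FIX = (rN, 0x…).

[0] flags=1000 → (cmp)
[1] flags=1000 HI?F → skip
[2] flags=1000 PL?F → skip
[3] flags=1000 → (cmp)
[4] flags=1000 CS?F → skip
[5] flags=1000 LS?T → r2=0x78
[6] flags=1000 PL?F → skip
[7] flags=1010 → (cmp)
[8] flags=1010 VC?T → r3=0x4e
[9] flags=1010 GT?F → skip
[10] flags=1010 VS?F → skip

FIX = (r0, 0x9d)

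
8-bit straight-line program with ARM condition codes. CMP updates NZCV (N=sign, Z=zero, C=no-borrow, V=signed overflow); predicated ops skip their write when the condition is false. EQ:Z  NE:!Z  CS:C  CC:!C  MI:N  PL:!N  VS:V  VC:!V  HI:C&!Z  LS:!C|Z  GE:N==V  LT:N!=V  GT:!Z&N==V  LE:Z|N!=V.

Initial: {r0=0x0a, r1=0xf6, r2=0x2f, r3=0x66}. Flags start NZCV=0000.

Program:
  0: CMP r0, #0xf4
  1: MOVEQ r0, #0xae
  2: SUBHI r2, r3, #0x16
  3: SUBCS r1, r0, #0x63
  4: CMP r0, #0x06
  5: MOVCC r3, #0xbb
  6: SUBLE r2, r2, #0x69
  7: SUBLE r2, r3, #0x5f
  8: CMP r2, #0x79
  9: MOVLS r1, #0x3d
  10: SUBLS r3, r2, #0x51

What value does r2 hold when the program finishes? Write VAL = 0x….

[0] flags=0000 → (cmp)
[1] flags=0000 EQ?F → skip
[2] flags=0000 HI?F → skip
[3] flags=0000 CS?F → skip
[4] flags=0010 → (cmp)
[5] flags=0010 CC?F → skip
[6] flags=0010 LE?F → skip
[7] flags=0010 LE?F → skip
[8] flags=1000 → (cmp)
[9] flags=1000 LS?T → r1=0x3d
[10] flags=1000 LS?T → r3=0xde

VAL = 0x2f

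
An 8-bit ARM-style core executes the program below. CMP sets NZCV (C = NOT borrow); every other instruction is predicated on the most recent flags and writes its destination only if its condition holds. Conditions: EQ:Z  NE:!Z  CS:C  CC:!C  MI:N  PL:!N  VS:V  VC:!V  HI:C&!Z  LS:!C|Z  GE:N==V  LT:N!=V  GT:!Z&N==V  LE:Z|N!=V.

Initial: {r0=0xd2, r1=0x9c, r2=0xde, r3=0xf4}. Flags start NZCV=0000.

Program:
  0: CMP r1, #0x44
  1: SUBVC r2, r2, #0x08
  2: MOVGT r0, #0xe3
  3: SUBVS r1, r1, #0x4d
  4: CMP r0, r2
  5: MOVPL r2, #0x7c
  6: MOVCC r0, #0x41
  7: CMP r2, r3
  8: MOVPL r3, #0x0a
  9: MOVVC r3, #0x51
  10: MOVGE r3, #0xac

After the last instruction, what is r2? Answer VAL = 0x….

[0] flags=0011 → (cmp)
[1] flags=0011 VC?F → skip
[2] flags=0011 GT?F → skip
[3] flags=0011 VS?T → r1=0x4f
[4] flags=1000 → (cmp)
[5] flags=1000 PL?F → skip
[6] flags=1000 CC?T → r0=0x41
[7] flags=1000 → (cmp)
[8] flags=1000 PL?F → skip
[9] flags=1000 VC?T → r3=0x51
[10] flags=1000 GE?F → skip

VAL = 0xde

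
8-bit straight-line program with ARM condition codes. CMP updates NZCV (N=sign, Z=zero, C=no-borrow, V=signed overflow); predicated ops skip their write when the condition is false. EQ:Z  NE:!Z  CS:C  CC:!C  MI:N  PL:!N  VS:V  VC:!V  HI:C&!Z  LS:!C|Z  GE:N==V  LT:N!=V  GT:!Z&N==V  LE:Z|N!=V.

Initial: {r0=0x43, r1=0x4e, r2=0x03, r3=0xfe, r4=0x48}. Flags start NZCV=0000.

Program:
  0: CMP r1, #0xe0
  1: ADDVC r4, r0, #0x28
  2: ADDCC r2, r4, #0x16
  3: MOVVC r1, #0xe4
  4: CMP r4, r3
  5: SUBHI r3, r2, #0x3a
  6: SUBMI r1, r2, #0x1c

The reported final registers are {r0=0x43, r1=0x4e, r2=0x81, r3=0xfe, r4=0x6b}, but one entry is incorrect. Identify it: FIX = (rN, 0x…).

FIX = (r1, 0xe4)

0: ✓ CMP  NZCV=0000
1: ✓ ADDVC  r4←0x6b
2: ✓ ADDCC  r2←0x81
3: ✓ MOVVC  r1←0xe4
4: ✓ CMP  NZCV=0000
5: · SUBHI
6: · SUBMI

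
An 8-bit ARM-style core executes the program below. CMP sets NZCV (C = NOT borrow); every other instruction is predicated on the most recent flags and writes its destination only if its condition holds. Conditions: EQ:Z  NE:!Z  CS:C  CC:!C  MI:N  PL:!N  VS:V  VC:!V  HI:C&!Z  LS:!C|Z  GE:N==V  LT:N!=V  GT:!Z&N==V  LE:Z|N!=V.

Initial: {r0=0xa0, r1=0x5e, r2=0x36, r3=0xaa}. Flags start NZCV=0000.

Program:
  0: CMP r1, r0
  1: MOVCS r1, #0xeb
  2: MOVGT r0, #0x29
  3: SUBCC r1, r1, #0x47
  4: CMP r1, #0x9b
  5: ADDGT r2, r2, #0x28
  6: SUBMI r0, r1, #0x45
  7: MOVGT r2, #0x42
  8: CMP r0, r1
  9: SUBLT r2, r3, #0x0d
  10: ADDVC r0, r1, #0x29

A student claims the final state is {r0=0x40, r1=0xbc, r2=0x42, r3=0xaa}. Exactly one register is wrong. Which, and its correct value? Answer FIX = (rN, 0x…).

FIX = (r1, 0x17)

0: ✓ CMP  NZCV=1001
1: · MOVCS
2: ✓ MOVGT  r0←0x29
3: ✓ SUBCC  r1←0x17
4: ✓ CMP  NZCV=0000
5: ✓ ADDGT  r2←0x5e
6: · SUBMI
7: ✓ MOVGT  r2←0x42
8: ✓ CMP  NZCV=0010
9: · SUBLT
10: ✓ ADDVC  r0←0x40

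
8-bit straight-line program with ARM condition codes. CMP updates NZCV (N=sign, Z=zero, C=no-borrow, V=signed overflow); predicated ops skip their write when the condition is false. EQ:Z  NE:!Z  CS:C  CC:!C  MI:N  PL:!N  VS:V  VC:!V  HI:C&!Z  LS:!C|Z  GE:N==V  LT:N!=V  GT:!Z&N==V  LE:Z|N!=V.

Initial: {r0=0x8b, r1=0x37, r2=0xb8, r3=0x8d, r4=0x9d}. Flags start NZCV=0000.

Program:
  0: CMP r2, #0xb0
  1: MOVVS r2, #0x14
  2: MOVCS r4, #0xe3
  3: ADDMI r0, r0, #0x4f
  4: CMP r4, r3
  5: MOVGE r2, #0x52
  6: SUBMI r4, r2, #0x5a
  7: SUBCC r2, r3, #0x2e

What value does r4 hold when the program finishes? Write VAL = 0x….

VAL = 0xe3

[0] flags=0010 → (cmp)
[1] flags=0010 VS?F → skip
[2] flags=0010 CS?T → r4=0xe3
[3] flags=0010 MI?F → skip
[4] flags=0010 → (cmp)
[5] flags=0010 GE?T → r2=0x52
[6] flags=0010 MI?F → skip
[7] flags=0010 CC?F → skip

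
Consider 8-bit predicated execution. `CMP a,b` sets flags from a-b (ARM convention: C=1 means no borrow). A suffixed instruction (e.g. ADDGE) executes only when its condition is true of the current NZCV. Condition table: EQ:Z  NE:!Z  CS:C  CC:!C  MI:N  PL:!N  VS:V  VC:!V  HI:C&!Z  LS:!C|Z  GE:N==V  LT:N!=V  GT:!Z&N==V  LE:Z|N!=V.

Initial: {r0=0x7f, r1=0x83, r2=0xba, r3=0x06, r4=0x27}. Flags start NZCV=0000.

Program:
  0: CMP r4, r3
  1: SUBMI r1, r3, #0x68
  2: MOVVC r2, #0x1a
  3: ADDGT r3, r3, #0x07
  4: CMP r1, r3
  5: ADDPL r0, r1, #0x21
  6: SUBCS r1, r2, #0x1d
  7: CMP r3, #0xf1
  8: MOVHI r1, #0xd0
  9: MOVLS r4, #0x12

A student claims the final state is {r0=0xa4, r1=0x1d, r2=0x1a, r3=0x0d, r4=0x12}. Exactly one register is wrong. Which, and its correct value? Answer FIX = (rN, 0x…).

0: ✓ CMP  NZCV=0010
1: · SUBMI
2: ✓ MOVVC  r2←0x1a
3: ✓ ADDGT  r3←0x0d
4: ✓ CMP  NZCV=0011
5: ✓ ADDPL  r0←0xa4
6: ✓ SUBCS  r1←0xfd
7: ✓ CMP  NZCV=0000
8: · MOVHI
9: ✓ MOVLS  r4←0x12

FIX = (r1, 0xfd)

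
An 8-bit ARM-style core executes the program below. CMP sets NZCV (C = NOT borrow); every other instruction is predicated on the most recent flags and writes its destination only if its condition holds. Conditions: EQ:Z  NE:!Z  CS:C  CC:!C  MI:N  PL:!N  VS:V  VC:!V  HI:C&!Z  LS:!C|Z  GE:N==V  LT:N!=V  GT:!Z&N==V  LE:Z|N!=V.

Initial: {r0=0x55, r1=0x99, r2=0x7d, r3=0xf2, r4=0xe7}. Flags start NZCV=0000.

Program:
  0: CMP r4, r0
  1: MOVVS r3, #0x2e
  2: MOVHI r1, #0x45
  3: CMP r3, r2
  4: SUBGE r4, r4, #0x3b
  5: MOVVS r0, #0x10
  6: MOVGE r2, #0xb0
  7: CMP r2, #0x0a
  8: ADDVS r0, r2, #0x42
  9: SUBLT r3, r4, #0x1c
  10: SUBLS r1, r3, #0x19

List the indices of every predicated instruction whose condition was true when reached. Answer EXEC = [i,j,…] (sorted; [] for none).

0: ✓ CMP  NZCV=1010
1: · MOVVS
2: ✓ MOVHI  r1←0x45
3: ✓ CMP  NZCV=0011
4: · SUBGE
5: ✓ MOVVS  r0←0x10
6: · MOVGE
7: ✓ CMP  NZCV=0010
8: · ADDVS
9: · SUBLT
10: · SUBLS

EXEC = [2,5]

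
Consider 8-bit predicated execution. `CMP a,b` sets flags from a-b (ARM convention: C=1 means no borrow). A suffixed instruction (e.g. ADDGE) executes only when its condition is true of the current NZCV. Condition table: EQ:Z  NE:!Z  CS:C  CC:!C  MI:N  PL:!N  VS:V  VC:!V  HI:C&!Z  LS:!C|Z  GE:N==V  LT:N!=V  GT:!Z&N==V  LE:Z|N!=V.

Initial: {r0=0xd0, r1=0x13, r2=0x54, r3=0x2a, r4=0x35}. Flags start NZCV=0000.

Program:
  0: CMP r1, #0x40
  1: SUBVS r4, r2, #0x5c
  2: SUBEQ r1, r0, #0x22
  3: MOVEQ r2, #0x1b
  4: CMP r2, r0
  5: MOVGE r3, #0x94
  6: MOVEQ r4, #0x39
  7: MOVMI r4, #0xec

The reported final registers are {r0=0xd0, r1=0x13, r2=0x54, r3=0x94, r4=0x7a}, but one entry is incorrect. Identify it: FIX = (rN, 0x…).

0: ✓ CMP  NZCV=1000
1: · SUBVS
2: · SUBEQ
3: · MOVEQ
4: ✓ CMP  NZCV=1001
5: ✓ MOVGE  r3←0x94
6: · MOVEQ
7: ✓ MOVMI  r4←0xec

FIX = (r4, 0xec)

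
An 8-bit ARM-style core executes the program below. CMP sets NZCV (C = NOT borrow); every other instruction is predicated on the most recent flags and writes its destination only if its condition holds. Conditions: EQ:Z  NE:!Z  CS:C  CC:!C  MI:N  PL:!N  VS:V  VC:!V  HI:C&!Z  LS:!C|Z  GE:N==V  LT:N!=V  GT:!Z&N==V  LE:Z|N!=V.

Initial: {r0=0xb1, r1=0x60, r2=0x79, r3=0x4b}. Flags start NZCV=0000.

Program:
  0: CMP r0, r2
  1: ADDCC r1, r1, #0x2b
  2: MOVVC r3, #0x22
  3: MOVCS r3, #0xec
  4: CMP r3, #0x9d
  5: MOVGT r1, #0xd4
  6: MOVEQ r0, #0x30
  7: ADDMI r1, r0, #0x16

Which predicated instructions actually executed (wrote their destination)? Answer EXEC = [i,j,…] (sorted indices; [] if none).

EXEC = [3,5]

0: ✓ CMP  NZCV=0011
1: · ADDCC
2: · MOVVC
3: ✓ MOVCS  r3←0xec
4: ✓ CMP  NZCV=0010
5: ✓ MOVGT  r1←0xd4
6: · MOVEQ
7: · ADDMI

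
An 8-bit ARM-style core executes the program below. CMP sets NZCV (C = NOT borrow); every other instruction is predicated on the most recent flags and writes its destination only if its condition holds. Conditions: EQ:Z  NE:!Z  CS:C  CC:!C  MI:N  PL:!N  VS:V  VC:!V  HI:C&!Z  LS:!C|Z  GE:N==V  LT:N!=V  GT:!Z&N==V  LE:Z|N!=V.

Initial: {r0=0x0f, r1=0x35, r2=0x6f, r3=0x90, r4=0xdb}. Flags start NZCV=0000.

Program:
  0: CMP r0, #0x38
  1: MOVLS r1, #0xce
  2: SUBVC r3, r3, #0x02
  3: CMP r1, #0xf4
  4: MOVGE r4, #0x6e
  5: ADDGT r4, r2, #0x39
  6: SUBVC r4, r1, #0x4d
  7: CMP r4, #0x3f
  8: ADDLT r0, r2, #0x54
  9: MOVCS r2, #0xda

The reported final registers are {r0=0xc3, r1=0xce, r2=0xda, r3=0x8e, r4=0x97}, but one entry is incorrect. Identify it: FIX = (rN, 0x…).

[0] flags=1000 → (cmp)
[1] flags=1000 LS?T → r1=0xce
[2] flags=1000 VC?T → r3=0x8e
[3] flags=1000 → (cmp)
[4] flags=1000 GE?F → skip
[5] flags=1000 GT?F → skip
[6] flags=1000 VC?T → r4=0x81
[7] flags=0011 → (cmp)
[8] flags=0011 LT?T → r0=0xc3
[9] flags=0011 CS?T → r2=0xda

FIX = (r4, 0x81)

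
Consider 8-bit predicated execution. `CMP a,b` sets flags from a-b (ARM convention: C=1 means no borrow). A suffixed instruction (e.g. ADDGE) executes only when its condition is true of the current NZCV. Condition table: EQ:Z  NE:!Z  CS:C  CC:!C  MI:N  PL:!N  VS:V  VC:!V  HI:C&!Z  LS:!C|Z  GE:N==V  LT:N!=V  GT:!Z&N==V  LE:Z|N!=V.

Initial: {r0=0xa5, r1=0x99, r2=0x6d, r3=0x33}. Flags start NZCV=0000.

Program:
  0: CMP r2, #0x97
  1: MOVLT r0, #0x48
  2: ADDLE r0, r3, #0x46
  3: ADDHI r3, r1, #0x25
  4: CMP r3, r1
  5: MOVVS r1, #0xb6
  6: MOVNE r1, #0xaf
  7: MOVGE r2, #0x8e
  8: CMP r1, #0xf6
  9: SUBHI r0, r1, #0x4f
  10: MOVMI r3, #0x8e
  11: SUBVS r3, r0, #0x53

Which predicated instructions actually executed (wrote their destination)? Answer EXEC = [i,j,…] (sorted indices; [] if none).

EXEC = [5,6,7,10]

0: ✓ CMP  NZCV=1001
1: · MOVLT
2: · ADDLE
3: · ADDHI
4: ✓ CMP  NZCV=1001
5: ✓ MOVVS  r1←0xb6
6: ✓ MOVNE  r1←0xaf
7: ✓ MOVGE  r2←0x8e
8: ✓ CMP  NZCV=1000
9: · SUBHI
10: ✓ MOVMI  r3←0x8e
11: · SUBVS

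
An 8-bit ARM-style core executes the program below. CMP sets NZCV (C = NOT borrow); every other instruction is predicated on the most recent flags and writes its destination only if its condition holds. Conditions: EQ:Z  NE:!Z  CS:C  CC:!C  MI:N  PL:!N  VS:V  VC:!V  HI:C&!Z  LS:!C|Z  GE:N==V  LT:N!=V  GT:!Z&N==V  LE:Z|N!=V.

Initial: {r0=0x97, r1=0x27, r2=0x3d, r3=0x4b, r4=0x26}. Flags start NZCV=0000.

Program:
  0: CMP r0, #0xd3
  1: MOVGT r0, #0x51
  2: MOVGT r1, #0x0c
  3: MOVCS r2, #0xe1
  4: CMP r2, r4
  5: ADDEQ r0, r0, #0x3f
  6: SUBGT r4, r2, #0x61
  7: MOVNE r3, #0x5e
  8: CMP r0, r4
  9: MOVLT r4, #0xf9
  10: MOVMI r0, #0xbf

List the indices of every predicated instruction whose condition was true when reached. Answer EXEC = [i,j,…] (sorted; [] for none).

[0] flags=1000 → (cmp)
[1] flags=1000 GT?F → skip
[2] flags=1000 GT?F → skip
[3] flags=1000 CS?F → skip
[4] flags=0010 → (cmp)
[5] flags=0010 EQ?F → skip
[6] flags=0010 GT?T → r4=0xdc
[7] flags=0010 NE?T → r3=0x5e
[8] flags=1000 → (cmp)
[9] flags=1000 LT?T → r4=0xf9
[10] flags=1000 MI?T → r0=0xbf

EXEC = [6,7,9,10]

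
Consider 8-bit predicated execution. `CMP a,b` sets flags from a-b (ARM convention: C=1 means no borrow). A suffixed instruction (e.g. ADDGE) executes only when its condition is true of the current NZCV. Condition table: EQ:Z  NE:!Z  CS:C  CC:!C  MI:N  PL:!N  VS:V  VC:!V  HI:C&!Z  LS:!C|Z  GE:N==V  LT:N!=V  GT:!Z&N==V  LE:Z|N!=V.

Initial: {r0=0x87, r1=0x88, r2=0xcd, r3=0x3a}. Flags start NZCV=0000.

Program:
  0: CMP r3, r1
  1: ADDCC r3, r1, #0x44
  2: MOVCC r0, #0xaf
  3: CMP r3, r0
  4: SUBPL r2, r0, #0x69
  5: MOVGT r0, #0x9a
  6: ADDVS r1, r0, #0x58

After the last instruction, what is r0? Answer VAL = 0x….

VAL = 0x9a

[0] flags=1001 → (cmp)
[1] flags=1001 CC?T → r3=0xcc
[2] flags=1001 CC?T → r0=0xaf
[3] flags=0010 → (cmp)
[4] flags=0010 PL?T → r2=0x46
[5] flags=0010 GT?T → r0=0x9a
[6] flags=0010 VS?F → skip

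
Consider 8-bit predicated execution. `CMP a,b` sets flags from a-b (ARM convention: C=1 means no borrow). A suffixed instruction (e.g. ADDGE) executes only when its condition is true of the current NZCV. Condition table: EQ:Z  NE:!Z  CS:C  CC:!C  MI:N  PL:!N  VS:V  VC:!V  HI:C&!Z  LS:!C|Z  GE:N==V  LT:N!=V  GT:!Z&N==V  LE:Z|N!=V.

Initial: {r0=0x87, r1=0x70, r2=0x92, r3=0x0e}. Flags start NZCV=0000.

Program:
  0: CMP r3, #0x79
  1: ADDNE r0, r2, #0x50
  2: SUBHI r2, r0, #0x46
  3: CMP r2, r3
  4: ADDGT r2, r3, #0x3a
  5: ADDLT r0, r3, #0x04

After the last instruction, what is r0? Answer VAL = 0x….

0: ✓ CMP  NZCV=1000
1: ✓ ADDNE  r0←0xe2
2: · SUBHI
3: ✓ CMP  NZCV=1010
4: · ADDGT
5: ✓ ADDLT  r0←0x12

VAL = 0x12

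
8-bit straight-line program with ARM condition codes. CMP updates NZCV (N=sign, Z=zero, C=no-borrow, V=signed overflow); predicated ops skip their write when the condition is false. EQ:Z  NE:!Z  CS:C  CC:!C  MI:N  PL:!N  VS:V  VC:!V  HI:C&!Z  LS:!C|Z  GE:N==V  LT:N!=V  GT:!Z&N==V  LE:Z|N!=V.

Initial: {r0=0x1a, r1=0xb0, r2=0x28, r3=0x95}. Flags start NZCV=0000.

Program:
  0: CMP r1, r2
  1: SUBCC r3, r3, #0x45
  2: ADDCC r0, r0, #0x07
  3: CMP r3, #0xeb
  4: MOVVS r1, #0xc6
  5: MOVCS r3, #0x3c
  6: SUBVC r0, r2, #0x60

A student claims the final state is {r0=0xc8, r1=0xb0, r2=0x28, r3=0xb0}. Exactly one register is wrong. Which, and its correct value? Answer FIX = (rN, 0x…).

[0] flags=1010 → (cmp)
[1] flags=1010 CC?F → skip
[2] flags=1010 CC?F → skip
[3] flags=1000 → (cmp)
[4] flags=1000 VS?F → skip
[5] flags=1000 CS?F → skip
[6] flags=1000 VC?T → r0=0xc8

FIX = (r3, 0x95)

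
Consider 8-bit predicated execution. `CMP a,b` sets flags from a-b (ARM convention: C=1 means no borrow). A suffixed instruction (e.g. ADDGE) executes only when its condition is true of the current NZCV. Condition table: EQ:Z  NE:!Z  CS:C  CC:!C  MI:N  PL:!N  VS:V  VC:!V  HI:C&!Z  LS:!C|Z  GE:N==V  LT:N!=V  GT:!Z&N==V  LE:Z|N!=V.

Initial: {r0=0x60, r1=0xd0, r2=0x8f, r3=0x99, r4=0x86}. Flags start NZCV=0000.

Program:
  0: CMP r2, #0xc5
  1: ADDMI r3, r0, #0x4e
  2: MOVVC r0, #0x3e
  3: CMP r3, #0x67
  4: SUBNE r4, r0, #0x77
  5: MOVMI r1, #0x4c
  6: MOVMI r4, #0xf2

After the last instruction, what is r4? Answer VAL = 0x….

VAL = 0xc7

0: ✓ CMP  NZCV=1000
1: ✓ ADDMI  r3←0xae
2: ✓ MOVVC  r0←0x3e
3: ✓ CMP  NZCV=0011
4: ✓ SUBNE  r4←0xc7
5: · MOVMI
6: · MOVMI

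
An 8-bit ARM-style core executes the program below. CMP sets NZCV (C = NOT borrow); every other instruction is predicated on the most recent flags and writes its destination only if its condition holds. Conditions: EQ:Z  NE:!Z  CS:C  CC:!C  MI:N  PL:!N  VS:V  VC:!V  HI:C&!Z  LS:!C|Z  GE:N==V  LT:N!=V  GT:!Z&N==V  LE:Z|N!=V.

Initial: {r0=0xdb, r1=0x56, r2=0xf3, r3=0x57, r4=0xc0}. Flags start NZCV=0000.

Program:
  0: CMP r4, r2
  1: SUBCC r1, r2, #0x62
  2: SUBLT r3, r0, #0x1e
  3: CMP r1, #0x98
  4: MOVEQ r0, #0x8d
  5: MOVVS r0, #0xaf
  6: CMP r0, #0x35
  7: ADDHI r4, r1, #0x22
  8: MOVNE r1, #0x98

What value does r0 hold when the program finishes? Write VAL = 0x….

VAL = 0xdb

0: ✓ CMP  NZCV=1000
1: ✓ SUBCC  r1←0x91
2: ✓ SUBLT  r3←0xbd
3: ✓ CMP  NZCV=1000
4: · MOVEQ
5: · MOVVS
6: ✓ CMP  NZCV=1010
7: ✓ ADDHI  r4←0xb3
8: ✓ MOVNE  r1←0x98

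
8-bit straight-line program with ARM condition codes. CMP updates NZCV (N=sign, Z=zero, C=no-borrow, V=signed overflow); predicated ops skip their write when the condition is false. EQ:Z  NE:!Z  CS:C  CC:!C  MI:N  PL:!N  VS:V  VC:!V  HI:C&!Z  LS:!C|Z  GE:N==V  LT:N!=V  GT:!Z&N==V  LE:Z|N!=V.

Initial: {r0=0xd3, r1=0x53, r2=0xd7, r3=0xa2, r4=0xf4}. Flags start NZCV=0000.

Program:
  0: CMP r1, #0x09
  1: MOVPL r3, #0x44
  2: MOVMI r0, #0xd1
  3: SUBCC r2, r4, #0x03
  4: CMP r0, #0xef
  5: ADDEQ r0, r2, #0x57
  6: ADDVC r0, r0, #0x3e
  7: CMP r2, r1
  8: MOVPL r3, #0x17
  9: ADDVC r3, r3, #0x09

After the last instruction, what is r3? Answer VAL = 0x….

VAL = 0x4d

[0] flags=0010 → (cmp)
[1] flags=0010 PL?T → r3=0x44
[2] flags=0010 MI?F → skip
[3] flags=0010 CC?F → skip
[4] flags=1000 → (cmp)
[5] flags=1000 EQ?F → skip
[6] flags=1000 VC?T → r0=0x11
[7] flags=1010 → (cmp)
[8] flags=1010 PL?F → skip
[9] flags=1010 VC?T → r3=0x4d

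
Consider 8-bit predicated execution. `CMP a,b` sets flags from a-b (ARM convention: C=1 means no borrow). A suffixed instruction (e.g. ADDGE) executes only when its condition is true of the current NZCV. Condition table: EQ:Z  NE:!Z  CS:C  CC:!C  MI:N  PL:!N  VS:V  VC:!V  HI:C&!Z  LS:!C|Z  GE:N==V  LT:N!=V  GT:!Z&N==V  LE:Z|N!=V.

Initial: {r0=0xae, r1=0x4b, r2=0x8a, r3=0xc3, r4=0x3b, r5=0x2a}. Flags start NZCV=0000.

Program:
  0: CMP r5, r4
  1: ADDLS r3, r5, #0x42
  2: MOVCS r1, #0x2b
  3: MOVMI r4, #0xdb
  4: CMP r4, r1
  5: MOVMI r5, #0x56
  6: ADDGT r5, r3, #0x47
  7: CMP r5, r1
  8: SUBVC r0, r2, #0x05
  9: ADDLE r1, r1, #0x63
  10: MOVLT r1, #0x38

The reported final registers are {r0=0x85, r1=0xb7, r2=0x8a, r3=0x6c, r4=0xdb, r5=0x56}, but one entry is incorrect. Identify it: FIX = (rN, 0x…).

0: ✓ CMP  NZCV=1000
1: ✓ ADDLS  r3←0x6c
2: · MOVCS
3: ✓ MOVMI  r4←0xdb
4: ✓ CMP  NZCV=1010
5: ✓ MOVMI  r5←0x56
6: · ADDGT
7: ✓ CMP  NZCV=0010
8: ✓ SUBVC  r0←0x85
9: · ADDLE
10: · MOVLT

FIX = (r1, 0x4b)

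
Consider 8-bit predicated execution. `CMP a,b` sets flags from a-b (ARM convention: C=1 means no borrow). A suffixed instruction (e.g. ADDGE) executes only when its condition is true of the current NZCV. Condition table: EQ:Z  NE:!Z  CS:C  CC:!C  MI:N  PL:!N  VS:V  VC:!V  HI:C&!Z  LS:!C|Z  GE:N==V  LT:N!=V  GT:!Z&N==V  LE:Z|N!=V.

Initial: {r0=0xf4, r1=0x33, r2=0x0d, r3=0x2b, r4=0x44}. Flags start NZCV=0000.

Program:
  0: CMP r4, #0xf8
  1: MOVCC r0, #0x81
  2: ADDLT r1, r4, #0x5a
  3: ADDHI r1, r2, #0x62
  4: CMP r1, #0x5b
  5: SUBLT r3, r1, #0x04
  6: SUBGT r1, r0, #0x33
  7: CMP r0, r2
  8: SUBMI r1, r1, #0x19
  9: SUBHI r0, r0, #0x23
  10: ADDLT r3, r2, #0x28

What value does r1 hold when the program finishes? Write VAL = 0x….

VAL = 0x33

[0] flags=0000 → (cmp)
[1] flags=0000 CC?T → r0=0x81
[2] flags=0000 LT?F → skip
[3] flags=0000 HI?F → skip
[4] flags=1000 → (cmp)
[5] flags=1000 LT?T → r3=0x2f
[6] flags=1000 GT?F → skip
[7] flags=0011 → (cmp)
[8] flags=0011 MI?F → skip
[9] flags=0011 HI?T → r0=0x5e
[10] flags=0011 LT?T → r3=0x35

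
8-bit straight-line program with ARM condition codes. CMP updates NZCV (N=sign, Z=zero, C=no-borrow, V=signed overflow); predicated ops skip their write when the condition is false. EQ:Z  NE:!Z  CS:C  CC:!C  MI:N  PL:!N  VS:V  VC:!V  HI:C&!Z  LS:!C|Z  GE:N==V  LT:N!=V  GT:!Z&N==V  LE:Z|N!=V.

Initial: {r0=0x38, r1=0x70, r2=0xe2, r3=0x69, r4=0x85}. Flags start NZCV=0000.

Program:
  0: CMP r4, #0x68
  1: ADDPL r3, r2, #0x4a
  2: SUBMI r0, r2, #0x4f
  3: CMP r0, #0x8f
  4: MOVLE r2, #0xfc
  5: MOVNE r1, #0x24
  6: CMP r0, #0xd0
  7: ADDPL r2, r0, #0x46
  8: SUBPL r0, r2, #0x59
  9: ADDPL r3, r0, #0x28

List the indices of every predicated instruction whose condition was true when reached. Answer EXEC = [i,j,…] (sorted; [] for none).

EXEC = [1,5,7,8,9]

0: ✓ CMP  NZCV=0011
1: ✓ ADDPL  r3←0x2c
2: · SUBMI
3: ✓ CMP  NZCV=1001
4: · MOVLE
5: ✓ MOVNE  r1←0x24
6: ✓ CMP  NZCV=0000
7: ✓ ADDPL  r2←0x7e
8: ✓ SUBPL  r0←0x25
9: ✓ ADDPL  r3←0x4d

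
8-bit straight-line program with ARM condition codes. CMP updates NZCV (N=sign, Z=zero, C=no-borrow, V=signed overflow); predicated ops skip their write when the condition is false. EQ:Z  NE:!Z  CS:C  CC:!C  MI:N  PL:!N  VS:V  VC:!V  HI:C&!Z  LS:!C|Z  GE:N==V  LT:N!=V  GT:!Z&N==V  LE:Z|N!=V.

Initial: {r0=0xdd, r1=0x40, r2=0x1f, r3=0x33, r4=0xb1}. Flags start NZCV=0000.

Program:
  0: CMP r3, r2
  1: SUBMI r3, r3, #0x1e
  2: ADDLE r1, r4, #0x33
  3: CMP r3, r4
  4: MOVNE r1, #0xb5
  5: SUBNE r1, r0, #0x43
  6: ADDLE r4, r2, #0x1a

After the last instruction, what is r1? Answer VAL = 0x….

VAL = 0x9a

0: ✓ CMP  NZCV=0010
1: · SUBMI
2: · ADDLE
3: ✓ CMP  NZCV=1001
4: ✓ MOVNE  r1←0xb5
5: ✓ SUBNE  r1←0x9a
6: · ADDLE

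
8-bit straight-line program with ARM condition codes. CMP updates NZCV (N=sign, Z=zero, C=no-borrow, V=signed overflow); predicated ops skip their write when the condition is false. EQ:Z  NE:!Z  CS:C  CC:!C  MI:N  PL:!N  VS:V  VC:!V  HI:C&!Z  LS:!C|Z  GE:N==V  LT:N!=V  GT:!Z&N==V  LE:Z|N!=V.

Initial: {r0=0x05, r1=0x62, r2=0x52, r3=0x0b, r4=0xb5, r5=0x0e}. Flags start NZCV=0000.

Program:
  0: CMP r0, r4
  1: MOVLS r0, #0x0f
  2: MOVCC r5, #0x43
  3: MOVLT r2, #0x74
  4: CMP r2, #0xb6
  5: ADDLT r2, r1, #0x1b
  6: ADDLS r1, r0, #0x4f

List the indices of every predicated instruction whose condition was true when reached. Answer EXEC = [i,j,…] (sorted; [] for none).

EXEC = [1,2,6]

0: ✓ CMP  NZCV=0000
1: ✓ MOVLS  r0←0x0f
2: ✓ MOVCC  r5←0x43
3: · MOVLT
4: ✓ CMP  NZCV=1001
5: · ADDLT
6: ✓ ADDLS  r1←0x5e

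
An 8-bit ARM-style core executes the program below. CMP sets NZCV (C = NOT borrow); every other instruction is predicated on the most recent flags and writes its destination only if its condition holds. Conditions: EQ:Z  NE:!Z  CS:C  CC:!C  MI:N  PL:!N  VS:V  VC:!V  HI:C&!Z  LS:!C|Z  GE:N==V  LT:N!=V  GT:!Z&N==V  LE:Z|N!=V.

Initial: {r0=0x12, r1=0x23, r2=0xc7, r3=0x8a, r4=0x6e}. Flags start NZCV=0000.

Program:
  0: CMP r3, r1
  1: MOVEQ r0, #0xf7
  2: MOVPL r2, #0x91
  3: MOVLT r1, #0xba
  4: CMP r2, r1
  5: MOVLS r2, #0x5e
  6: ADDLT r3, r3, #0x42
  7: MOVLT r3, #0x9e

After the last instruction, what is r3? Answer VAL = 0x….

VAL = 0x9e

[0] flags=0011 → (cmp)
[1] flags=0011 EQ?F → skip
[2] flags=0011 PL?T → r2=0x91
[3] flags=0011 LT?T → r1=0xba
[4] flags=1000 → (cmp)
[5] flags=1000 LS?T → r2=0x5e
[6] flags=1000 LT?T → r3=0xcc
[7] flags=1000 LT?T → r3=0x9e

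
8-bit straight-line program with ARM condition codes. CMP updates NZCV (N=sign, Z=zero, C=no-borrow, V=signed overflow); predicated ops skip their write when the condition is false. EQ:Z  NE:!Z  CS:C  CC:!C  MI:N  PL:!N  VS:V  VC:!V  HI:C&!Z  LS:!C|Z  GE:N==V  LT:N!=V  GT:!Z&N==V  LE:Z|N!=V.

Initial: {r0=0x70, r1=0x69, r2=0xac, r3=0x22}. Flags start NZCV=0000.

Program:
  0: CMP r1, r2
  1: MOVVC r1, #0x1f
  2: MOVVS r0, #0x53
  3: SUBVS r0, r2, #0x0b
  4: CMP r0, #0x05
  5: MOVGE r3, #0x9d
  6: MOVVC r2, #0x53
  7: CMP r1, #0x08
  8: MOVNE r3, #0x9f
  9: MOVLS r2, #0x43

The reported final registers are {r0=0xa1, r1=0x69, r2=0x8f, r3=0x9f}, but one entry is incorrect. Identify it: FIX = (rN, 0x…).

0: ✓ CMP  NZCV=1001
1: · MOVVC
2: ✓ MOVVS  r0←0x53
3: ✓ SUBVS  r0←0xa1
4: ✓ CMP  NZCV=1010
5: · MOVGE
6: ✓ MOVVC  r2←0x53
7: ✓ CMP  NZCV=0010
8: ✓ MOVNE  r3←0x9f
9: · MOVLS

FIX = (r2, 0x53)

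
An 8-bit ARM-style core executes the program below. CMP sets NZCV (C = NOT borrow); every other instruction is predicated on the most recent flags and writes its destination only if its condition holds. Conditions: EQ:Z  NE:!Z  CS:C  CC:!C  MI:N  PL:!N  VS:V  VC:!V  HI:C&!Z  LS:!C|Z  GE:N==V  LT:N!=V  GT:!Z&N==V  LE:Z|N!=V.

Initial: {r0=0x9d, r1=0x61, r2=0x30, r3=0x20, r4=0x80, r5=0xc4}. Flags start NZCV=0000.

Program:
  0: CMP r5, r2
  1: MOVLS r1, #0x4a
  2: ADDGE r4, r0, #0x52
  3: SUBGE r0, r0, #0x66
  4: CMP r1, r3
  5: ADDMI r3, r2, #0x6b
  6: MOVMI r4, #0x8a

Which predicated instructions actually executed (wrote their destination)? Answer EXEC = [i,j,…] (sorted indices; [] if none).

EXEC = []

0: ✓ CMP  NZCV=1010
1: · MOVLS
2: · ADDGE
3: · SUBGE
4: ✓ CMP  NZCV=0010
5: · ADDMI
6: · MOVMI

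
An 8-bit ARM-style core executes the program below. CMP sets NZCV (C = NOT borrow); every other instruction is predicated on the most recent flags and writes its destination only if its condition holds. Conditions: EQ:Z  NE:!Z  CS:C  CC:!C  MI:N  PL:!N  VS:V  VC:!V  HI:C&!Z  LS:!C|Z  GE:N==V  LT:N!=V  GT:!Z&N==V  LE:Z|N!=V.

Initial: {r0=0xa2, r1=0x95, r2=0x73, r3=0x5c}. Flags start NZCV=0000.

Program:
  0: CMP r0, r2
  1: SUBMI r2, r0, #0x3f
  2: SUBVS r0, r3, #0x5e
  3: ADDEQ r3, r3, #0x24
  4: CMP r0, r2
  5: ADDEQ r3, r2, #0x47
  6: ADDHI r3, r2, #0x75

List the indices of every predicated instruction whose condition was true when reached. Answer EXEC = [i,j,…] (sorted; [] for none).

[0] flags=0011 → (cmp)
[1] flags=0011 MI?F → skip
[2] flags=0011 VS?T → r0=0xfe
[3] flags=0011 EQ?F → skip
[4] flags=1010 → (cmp)
[5] flags=1010 EQ?F → skip
[6] flags=1010 HI?T → r3=0xe8

EXEC = [2,6]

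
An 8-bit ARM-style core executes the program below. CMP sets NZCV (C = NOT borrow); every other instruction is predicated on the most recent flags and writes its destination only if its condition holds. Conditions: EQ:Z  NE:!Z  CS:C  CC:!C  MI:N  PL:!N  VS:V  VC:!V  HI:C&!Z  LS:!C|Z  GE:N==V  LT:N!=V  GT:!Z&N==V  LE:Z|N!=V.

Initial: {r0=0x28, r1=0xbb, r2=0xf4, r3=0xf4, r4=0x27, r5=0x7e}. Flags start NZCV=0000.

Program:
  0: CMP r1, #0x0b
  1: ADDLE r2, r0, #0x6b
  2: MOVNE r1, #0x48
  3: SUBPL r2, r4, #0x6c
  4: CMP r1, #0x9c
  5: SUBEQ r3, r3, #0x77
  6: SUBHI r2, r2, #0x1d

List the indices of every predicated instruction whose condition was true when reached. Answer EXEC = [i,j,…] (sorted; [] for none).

EXEC = [1,2]

[0] flags=1010 → (cmp)
[1] flags=1010 LE?T → r2=0x93
[2] flags=1010 NE?T → r1=0x48
[3] flags=1010 PL?F → skip
[4] flags=1001 → (cmp)
[5] flags=1001 EQ?F → skip
[6] flags=1001 HI?F → skip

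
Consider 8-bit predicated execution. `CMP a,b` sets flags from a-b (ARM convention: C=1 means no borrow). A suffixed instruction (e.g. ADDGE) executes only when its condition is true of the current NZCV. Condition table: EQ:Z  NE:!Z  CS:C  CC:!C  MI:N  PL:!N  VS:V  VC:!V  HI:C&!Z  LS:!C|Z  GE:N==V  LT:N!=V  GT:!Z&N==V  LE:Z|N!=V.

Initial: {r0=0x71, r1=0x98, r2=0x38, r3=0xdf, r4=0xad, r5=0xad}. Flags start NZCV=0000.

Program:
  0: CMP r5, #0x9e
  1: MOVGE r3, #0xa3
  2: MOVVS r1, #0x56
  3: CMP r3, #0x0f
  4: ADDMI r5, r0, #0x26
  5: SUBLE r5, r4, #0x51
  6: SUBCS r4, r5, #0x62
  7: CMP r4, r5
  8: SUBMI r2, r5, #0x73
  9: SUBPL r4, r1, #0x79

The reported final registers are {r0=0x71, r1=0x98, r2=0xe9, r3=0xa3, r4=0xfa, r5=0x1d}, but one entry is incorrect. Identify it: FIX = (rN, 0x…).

0: ✓ CMP  NZCV=0010
1: ✓ MOVGE  r3←0xa3
2: · MOVVS
3: ✓ CMP  NZCV=1010
4: ✓ ADDMI  r5←0x97
5: ✓ SUBLE  r5←0x5c
6: ✓ SUBCS  r4←0xfa
7: ✓ CMP  NZCV=1010
8: ✓ SUBMI  r2←0xe9
9: · SUBPL

FIX = (r5, 0x5c)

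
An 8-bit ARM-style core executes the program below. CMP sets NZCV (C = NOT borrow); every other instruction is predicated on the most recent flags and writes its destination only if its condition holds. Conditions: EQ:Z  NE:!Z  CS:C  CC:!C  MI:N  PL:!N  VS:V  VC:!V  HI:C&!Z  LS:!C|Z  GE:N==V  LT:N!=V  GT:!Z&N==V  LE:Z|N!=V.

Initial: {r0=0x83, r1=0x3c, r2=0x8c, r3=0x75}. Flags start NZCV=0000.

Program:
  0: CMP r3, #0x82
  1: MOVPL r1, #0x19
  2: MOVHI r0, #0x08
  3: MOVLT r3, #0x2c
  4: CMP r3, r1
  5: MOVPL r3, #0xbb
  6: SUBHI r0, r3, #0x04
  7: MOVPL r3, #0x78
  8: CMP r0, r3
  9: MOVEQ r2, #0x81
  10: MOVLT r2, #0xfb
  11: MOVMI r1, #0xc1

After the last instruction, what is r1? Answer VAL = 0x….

VAL = 0x3c

0: ✓ CMP  NZCV=1001
1: · MOVPL
2: · MOVHI
3: · MOVLT
4: ✓ CMP  NZCV=0010
5: ✓ MOVPL  r3←0xbb
6: ✓ SUBHI  r0←0xb7
7: ✓ MOVPL  r3←0x78
8: ✓ CMP  NZCV=0011
9: · MOVEQ
10: ✓ MOVLT  r2←0xfb
11: · MOVMI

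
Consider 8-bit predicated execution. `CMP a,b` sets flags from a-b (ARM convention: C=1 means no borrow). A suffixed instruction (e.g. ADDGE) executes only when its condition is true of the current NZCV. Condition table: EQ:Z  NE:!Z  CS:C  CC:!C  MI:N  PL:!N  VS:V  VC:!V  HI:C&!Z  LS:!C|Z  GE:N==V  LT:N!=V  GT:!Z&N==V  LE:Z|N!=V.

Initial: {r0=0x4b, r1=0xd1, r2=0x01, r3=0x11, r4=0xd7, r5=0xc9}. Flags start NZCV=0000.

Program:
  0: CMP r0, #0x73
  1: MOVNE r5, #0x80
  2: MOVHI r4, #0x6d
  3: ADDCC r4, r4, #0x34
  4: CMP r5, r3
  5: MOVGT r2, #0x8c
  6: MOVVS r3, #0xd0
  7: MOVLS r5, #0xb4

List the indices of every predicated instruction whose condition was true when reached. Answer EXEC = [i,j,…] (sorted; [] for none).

[0] flags=1000 → (cmp)
[1] flags=1000 NE?T → r5=0x80
[2] flags=1000 HI?F → skip
[3] flags=1000 CC?T → r4=0x0b
[4] flags=0011 → (cmp)
[5] flags=0011 GT?F → skip
[6] flags=0011 VS?T → r3=0xd0
[7] flags=0011 LS?F → skip

EXEC = [1,3,6]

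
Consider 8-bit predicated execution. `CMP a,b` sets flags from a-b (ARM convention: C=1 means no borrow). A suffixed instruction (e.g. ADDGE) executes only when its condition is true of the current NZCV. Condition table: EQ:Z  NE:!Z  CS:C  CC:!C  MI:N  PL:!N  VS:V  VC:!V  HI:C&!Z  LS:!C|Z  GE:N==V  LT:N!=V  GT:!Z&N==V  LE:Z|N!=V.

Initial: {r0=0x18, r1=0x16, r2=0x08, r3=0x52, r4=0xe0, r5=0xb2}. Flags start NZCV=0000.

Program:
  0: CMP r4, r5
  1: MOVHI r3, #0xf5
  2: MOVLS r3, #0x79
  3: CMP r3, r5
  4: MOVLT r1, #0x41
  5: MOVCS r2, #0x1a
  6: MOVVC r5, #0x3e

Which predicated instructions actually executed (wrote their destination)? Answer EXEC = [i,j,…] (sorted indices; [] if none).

EXEC = [1,5,6]

0: ✓ CMP  NZCV=0010
1: ✓ MOVHI  r3←0xf5
2: · MOVLS
3: ✓ CMP  NZCV=0010
4: · MOVLT
5: ✓ MOVCS  r2←0x1a
6: ✓ MOVVC  r5←0x3e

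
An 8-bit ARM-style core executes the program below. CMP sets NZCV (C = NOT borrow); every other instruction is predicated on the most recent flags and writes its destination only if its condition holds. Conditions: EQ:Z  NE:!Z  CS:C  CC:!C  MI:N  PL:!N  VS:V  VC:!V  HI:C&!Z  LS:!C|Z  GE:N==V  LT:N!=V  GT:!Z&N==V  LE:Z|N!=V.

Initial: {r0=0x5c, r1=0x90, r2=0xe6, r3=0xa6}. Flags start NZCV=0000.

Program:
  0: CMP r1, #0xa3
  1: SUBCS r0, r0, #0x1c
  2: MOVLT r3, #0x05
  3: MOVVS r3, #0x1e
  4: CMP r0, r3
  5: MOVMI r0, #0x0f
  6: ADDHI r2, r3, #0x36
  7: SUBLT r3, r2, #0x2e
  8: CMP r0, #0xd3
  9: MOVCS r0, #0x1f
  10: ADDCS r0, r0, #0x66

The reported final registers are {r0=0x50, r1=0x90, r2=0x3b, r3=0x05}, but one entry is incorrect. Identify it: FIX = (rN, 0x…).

FIX = (r0, 0x5c)

[0] flags=1000 → (cmp)
[1] flags=1000 CS?F → skip
[2] flags=1000 LT?T → r3=0x05
[3] flags=1000 VS?F → skip
[4] flags=0010 → (cmp)
[5] flags=0010 MI?F → skip
[6] flags=0010 HI?T → r2=0x3b
[7] flags=0010 LT?F → skip
[8] flags=1001 → (cmp)
[9] flags=1001 CS?F → skip
[10] flags=1001 CS?F → skip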